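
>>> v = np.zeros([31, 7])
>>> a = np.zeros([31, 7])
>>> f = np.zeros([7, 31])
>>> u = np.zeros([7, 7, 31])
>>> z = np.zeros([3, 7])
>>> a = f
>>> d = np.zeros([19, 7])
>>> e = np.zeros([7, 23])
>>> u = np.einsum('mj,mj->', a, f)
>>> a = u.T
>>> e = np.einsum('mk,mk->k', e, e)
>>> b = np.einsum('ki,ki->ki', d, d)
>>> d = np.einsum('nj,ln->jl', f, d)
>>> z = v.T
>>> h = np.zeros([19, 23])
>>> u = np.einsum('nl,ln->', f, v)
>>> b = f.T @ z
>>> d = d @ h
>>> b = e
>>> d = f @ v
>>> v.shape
(31, 7)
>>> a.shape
()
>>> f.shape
(7, 31)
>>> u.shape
()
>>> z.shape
(7, 31)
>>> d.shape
(7, 7)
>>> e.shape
(23,)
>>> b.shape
(23,)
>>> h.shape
(19, 23)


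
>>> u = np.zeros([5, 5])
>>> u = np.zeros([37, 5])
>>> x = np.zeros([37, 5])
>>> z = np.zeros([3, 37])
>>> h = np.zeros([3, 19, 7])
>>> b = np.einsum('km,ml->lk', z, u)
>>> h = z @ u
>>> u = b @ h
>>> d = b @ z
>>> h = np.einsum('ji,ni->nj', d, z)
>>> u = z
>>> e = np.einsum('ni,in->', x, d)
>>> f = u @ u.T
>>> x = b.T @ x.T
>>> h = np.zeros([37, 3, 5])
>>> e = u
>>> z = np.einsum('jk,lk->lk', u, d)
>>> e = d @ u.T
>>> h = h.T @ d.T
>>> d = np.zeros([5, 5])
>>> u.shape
(3, 37)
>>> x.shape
(3, 37)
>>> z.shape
(5, 37)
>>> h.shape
(5, 3, 5)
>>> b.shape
(5, 3)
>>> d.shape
(5, 5)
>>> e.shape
(5, 3)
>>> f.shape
(3, 3)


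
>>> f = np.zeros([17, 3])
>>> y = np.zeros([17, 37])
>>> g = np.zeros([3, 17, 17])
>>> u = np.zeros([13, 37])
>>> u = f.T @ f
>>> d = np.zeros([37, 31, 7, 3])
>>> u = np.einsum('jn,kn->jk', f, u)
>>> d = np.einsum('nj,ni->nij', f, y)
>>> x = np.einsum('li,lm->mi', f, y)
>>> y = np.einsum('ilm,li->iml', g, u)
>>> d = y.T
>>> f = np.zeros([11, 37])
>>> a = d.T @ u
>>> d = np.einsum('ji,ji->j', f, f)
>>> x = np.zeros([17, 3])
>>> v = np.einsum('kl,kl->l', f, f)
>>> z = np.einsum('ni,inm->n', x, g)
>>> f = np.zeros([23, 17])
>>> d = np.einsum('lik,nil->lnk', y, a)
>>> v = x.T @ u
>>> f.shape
(23, 17)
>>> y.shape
(3, 17, 17)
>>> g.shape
(3, 17, 17)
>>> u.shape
(17, 3)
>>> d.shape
(3, 3, 17)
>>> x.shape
(17, 3)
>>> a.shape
(3, 17, 3)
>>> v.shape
(3, 3)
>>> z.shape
(17,)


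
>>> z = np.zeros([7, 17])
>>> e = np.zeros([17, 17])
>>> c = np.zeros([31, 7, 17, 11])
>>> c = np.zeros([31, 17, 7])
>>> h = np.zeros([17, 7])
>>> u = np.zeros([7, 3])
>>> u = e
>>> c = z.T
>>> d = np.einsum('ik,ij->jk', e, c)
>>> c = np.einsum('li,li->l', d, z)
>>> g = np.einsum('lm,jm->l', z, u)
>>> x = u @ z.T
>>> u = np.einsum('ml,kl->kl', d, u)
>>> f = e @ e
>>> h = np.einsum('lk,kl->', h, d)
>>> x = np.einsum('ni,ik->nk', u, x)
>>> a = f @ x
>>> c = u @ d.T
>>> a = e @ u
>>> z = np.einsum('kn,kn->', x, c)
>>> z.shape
()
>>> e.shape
(17, 17)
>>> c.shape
(17, 7)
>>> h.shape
()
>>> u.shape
(17, 17)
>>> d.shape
(7, 17)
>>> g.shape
(7,)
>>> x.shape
(17, 7)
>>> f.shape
(17, 17)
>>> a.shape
(17, 17)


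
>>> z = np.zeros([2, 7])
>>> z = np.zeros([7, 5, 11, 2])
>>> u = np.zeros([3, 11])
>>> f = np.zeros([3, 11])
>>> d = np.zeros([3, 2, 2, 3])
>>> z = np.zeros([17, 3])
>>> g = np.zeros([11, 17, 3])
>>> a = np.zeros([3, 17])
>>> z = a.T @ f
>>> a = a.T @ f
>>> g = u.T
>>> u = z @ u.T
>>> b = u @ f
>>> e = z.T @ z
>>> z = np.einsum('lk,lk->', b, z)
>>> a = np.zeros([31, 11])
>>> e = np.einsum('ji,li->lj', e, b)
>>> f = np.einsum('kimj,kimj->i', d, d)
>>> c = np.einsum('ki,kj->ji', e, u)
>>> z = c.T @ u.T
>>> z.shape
(11, 17)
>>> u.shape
(17, 3)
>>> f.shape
(2,)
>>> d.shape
(3, 2, 2, 3)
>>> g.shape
(11, 3)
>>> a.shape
(31, 11)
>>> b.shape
(17, 11)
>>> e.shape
(17, 11)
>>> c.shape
(3, 11)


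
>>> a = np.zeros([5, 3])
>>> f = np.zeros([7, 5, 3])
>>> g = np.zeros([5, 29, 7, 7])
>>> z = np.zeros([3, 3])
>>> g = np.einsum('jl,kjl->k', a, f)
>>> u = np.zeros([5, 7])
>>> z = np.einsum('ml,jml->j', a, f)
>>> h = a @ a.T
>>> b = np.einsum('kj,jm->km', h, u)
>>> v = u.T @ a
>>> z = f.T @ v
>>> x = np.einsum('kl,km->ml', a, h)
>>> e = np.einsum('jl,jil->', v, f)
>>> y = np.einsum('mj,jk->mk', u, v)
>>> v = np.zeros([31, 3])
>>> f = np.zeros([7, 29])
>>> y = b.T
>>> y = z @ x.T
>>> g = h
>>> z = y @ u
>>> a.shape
(5, 3)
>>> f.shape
(7, 29)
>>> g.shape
(5, 5)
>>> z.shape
(3, 5, 7)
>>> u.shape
(5, 7)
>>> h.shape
(5, 5)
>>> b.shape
(5, 7)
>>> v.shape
(31, 3)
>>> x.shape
(5, 3)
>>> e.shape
()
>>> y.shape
(3, 5, 5)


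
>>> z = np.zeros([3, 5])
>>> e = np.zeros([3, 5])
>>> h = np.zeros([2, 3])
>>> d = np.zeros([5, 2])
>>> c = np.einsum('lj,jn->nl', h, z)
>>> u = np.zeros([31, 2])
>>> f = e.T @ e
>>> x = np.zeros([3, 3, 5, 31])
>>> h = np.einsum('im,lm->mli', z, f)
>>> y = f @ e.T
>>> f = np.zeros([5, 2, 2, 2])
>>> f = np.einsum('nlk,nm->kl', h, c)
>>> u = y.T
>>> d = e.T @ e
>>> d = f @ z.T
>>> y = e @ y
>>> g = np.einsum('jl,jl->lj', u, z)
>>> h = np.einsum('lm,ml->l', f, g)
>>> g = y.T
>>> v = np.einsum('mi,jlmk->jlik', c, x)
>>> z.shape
(3, 5)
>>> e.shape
(3, 5)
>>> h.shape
(3,)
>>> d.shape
(3, 3)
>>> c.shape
(5, 2)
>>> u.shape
(3, 5)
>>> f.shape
(3, 5)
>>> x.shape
(3, 3, 5, 31)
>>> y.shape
(3, 3)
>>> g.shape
(3, 3)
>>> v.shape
(3, 3, 2, 31)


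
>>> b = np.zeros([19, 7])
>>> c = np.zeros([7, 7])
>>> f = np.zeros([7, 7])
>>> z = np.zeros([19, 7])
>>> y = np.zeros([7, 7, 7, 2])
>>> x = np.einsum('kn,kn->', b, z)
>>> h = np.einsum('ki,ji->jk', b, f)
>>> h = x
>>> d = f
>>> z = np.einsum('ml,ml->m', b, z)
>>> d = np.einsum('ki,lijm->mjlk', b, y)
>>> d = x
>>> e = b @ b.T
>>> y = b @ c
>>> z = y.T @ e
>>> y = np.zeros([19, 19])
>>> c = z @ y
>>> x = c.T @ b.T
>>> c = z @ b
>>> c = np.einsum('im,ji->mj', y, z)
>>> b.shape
(19, 7)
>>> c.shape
(19, 7)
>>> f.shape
(7, 7)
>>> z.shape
(7, 19)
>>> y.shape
(19, 19)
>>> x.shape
(19, 19)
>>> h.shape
()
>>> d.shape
()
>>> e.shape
(19, 19)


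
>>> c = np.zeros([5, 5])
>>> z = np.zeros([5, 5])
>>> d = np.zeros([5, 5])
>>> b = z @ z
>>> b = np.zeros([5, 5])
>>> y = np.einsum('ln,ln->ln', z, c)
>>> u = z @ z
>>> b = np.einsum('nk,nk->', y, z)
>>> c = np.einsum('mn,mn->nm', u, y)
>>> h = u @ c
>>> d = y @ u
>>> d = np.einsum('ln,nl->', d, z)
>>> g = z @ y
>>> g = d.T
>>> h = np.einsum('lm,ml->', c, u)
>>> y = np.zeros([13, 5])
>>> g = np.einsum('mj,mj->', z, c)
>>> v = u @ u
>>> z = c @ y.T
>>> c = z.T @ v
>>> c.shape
(13, 5)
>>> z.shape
(5, 13)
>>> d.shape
()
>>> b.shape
()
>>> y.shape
(13, 5)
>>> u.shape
(5, 5)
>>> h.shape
()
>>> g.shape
()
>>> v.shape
(5, 5)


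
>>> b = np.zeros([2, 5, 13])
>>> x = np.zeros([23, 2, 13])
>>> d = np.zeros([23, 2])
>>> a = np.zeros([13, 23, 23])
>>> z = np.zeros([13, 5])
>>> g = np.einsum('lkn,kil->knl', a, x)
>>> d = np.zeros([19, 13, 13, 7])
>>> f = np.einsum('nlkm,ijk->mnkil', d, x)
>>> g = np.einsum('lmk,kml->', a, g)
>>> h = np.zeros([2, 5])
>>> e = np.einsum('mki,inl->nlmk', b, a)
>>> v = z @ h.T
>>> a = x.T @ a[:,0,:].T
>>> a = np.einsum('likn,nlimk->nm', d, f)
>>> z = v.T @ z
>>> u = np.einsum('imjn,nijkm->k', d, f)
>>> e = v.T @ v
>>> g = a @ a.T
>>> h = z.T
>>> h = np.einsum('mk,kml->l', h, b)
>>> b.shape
(2, 5, 13)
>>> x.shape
(23, 2, 13)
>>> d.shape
(19, 13, 13, 7)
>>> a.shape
(7, 23)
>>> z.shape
(2, 5)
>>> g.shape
(7, 7)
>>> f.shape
(7, 19, 13, 23, 13)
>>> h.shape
(13,)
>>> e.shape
(2, 2)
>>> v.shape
(13, 2)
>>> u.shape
(23,)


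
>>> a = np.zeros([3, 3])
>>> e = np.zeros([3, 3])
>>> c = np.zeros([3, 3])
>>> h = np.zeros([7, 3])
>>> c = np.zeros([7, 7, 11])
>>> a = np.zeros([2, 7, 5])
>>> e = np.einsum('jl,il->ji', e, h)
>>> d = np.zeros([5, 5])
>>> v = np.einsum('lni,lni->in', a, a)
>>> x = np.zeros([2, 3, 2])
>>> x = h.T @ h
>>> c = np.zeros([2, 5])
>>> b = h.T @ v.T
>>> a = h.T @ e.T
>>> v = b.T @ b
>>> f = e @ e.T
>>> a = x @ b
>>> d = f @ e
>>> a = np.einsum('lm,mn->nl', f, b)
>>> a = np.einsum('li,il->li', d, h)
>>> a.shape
(3, 7)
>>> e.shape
(3, 7)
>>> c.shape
(2, 5)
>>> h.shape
(7, 3)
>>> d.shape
(3, 7)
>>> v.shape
(5, 5)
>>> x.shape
(3, 3)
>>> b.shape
(3, 5)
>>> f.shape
(3, 3)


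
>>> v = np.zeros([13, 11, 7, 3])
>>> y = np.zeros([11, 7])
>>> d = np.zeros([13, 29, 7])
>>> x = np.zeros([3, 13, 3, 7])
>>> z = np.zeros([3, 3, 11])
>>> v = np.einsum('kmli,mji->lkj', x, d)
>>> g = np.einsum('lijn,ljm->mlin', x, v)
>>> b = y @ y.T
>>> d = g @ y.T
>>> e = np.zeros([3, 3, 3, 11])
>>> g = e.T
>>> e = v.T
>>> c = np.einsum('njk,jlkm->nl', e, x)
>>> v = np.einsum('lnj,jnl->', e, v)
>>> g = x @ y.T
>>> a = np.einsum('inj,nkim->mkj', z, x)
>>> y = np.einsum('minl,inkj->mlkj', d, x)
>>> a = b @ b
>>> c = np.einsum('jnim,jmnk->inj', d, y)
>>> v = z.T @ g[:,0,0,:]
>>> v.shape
(11, 3, 11)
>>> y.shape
(29, 11, 3, 7)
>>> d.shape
(29, 3, 13, 11)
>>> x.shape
(3, 13, 3, 7)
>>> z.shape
(3, 3, 11)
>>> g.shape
(3, 13, 3, 11)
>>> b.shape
(11, 11)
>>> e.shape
(29, 3, 3)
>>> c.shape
(13, 3, 29)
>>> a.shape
(11, 11)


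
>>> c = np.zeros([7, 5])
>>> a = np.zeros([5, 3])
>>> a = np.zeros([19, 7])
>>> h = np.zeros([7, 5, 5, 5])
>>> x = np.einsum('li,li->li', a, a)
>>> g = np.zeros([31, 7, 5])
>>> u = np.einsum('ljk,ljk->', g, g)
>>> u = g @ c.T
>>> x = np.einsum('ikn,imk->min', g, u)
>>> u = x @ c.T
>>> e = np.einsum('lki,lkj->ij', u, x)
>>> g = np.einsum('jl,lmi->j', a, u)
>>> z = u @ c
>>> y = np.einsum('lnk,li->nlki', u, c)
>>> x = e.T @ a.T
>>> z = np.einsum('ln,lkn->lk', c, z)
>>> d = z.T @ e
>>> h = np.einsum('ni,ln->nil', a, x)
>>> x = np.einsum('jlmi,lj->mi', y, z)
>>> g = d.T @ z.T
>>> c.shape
(7, 5)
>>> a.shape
(19, 7)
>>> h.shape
(19, 7, 5)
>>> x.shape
(7, 5)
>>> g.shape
(5, 7)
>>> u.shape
(7, 31, 7)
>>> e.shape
(7, 5)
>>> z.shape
(7, 31)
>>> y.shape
(31, 7, 7, 5)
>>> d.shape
(31, 5)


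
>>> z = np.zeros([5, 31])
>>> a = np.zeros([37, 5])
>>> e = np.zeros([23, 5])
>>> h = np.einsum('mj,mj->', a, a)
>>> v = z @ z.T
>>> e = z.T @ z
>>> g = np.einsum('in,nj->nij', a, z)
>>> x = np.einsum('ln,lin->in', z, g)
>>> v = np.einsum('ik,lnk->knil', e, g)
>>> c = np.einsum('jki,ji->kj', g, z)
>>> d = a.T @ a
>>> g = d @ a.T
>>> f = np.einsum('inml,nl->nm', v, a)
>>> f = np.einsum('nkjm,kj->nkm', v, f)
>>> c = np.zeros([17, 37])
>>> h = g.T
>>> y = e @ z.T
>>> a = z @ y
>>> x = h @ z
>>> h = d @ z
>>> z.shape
(5, 31)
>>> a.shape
(5, 5)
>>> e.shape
(31, 31)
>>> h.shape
(5, 31)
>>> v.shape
(31, 37, 31, 5)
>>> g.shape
(5, 37)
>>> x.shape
(37, 31)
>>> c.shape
(17, 37)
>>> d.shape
(5, 5)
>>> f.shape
(31, 37, 5)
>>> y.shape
(31, 5)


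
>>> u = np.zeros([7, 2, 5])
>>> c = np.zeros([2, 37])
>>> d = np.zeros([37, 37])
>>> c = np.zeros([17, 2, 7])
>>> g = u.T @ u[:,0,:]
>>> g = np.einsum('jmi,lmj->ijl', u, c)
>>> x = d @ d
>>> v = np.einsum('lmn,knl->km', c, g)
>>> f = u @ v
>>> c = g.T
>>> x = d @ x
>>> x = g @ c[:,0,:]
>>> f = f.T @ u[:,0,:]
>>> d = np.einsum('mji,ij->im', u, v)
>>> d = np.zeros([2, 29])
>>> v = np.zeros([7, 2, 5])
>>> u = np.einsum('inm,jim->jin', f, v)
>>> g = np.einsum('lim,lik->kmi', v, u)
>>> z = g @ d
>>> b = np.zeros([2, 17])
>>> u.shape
(7, 2, 2)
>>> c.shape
(17, 7, 5)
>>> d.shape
(2, 29)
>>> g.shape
(2, 5, 2)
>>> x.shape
(5, 7, 5)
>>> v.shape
(7, 2, 5)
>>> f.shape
(2, 2, 5)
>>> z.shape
(2, 5, 29)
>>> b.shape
(2, 17)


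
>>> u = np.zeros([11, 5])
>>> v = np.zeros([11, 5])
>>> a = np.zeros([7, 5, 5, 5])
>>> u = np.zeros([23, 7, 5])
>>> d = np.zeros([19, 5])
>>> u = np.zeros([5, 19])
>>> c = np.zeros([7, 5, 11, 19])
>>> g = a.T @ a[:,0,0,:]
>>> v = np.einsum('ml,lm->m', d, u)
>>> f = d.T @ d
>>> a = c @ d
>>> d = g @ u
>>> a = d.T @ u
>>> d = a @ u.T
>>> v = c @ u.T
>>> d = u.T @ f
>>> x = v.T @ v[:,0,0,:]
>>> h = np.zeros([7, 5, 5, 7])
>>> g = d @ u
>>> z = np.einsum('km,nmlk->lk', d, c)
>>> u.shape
(5, 19)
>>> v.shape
(7, 5, 11, 5)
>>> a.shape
(19, 5, 5, 19)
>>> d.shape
(19, 5)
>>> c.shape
(7, 5, 11, 19)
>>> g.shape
(19, 19)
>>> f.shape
(5, 5)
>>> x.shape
(5, 11, 5, 5)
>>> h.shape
(7, 5, 5, 7)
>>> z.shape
(11, 19)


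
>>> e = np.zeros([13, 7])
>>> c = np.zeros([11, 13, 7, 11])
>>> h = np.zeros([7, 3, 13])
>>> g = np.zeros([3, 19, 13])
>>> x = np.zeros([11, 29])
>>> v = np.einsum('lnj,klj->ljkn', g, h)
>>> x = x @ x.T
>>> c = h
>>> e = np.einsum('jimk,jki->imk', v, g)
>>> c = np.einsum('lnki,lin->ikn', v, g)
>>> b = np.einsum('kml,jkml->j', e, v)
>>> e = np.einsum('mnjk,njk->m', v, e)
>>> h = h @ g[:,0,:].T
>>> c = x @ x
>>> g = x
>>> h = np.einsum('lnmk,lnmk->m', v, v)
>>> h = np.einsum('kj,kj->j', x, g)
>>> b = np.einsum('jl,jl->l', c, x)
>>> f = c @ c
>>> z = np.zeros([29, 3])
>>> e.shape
(3,)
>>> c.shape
(11, 11)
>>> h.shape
(11,)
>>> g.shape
(11, 11)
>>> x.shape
(11, 11)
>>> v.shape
(3, 13, 7, 19)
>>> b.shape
(11,)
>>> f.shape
(11, 11)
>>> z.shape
(29, 3)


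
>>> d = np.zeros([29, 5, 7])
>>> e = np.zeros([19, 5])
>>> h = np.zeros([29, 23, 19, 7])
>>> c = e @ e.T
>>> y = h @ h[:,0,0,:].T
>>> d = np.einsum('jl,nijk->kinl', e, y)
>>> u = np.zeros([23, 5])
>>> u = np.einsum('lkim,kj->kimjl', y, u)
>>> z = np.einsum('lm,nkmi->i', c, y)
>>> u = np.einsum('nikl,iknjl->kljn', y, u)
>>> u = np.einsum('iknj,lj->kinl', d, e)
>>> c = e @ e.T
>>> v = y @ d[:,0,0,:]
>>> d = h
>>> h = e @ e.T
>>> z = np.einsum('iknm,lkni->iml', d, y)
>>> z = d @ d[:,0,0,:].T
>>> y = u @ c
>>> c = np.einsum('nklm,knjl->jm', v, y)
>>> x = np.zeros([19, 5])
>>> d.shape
(29, 23, 19, 7)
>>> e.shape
(19, 5)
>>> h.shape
(19, 19)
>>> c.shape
(29, 5)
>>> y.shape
(23, 29, 29, 19)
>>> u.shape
(23, 29, 29, 19)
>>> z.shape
(29, 23, 19, 29)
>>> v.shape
(29, 23, 19, 5)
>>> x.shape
(19, 5)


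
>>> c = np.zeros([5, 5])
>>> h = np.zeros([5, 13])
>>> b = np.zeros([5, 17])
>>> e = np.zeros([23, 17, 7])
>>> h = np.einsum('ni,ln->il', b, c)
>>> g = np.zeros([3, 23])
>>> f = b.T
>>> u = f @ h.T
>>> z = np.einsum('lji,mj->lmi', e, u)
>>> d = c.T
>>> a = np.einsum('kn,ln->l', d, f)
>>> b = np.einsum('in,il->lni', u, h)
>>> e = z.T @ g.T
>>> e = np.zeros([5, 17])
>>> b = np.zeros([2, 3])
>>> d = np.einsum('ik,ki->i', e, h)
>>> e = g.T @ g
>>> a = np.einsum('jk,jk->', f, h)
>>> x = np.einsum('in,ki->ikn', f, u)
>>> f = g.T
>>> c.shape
(5, 5)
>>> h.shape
(17, 5)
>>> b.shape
(2, 3)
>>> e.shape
(23, 23)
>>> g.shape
(3, 23)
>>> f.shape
(23, 3)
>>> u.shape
(17, 17)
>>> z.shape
(23, 17, 7)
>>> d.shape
(5,)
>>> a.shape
()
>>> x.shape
(17, 17, 5)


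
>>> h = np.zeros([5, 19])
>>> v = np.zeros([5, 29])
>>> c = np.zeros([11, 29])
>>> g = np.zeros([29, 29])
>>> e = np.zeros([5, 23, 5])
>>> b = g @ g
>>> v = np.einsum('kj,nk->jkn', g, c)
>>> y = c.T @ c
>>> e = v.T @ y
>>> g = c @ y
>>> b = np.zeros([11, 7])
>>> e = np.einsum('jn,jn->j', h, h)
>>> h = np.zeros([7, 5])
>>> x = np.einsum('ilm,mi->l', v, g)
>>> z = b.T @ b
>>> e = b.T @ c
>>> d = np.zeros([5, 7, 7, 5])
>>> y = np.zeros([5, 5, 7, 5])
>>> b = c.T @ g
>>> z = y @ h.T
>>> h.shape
(7, 5)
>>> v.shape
(29, 29, 11)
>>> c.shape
(11, 29)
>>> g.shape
(11, 29)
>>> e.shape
(7, 29)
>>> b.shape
(29, 29)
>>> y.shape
(5, 5, 7, 5)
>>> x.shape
(29,)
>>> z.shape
(5, 5, 7, 7)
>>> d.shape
(5, 7, 7, 5)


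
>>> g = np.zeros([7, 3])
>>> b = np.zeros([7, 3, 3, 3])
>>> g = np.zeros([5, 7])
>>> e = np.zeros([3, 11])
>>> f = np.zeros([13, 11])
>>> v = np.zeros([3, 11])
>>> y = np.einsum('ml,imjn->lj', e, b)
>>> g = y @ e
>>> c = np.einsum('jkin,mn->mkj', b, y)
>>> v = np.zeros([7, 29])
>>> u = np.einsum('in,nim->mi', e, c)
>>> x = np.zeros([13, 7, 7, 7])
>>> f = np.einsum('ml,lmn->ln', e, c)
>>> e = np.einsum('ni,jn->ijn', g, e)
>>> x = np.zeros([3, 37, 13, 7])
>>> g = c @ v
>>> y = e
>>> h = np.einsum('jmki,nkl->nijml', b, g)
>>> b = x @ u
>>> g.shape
(11, 3, 29)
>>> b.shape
(3, 37, 13, 3)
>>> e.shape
(11, 3, 11)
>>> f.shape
(11, 7)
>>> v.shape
(7, 29)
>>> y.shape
(11, 3, 11)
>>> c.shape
(11, 3, 7)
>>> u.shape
(7, 3)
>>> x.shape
(3, 37, 13, 7)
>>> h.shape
(11, 3, 7, 3, 29)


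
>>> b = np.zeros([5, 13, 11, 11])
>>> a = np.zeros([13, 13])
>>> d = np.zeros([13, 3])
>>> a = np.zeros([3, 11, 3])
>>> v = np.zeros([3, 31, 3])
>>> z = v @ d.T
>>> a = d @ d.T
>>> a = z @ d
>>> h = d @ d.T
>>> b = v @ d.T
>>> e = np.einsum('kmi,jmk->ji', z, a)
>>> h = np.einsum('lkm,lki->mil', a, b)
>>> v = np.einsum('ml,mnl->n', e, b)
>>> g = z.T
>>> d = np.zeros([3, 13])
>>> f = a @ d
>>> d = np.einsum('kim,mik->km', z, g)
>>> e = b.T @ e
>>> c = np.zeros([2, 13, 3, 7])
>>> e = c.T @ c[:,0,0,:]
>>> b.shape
(3, 31, 13)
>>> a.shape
(3, 31, 3)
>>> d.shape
(3, 13)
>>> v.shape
(31,)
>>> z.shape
(3, 31, 13)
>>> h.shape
(3, 13, 3)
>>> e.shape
(7, 3, 13, 7)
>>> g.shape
(13, 31, 3)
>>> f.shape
(3, 31, 13)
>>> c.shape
(2, 13, 3, 7)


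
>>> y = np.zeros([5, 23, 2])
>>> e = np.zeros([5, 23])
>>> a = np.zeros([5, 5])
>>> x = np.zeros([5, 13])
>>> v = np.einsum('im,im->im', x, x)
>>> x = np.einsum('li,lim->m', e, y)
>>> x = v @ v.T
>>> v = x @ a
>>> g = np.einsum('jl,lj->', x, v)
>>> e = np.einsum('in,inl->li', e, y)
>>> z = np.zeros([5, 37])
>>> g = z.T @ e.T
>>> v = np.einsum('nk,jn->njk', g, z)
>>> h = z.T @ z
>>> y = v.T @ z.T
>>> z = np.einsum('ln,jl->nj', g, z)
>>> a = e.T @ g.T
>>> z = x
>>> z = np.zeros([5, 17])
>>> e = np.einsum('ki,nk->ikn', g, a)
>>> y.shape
(2, 5, 5)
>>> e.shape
(2, 37, 5)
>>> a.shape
(5, 37)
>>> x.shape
(5, 5)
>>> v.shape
(37, 5, 2)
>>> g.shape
(37, 2)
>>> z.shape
(5, 17)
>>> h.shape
(37, 37)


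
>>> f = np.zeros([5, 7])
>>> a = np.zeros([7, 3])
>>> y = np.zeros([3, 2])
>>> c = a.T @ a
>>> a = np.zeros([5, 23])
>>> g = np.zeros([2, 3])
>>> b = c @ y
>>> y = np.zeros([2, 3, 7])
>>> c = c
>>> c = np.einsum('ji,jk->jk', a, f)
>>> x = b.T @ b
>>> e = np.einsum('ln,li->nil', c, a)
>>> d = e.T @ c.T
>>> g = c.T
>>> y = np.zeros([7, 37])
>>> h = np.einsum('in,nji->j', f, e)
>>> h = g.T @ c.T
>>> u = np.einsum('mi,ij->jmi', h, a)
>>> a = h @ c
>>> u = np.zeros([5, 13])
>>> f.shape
(5, 7)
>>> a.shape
(5, 7)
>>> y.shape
(7, 37)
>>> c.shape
(5, 7)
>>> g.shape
(7, 5)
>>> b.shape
(3, 2)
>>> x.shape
(2, 2)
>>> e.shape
(7, 23, 5)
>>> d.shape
(5, 23, 5)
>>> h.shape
(5, 5)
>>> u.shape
(5, 13)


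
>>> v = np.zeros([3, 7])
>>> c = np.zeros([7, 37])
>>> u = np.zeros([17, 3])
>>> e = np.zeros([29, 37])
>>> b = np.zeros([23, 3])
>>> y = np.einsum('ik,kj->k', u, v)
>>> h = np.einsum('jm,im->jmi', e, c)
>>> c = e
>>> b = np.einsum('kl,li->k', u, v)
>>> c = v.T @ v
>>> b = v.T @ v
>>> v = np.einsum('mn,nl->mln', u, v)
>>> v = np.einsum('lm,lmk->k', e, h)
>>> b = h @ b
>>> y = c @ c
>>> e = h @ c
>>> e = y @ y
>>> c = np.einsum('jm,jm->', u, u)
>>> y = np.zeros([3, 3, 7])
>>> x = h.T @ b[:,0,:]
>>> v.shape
(7,)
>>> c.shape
()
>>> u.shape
(17, 3)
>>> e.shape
(7, 7)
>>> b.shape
(29, 37, 7)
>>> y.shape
(3, 3, 7)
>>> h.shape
(29, 37, 7)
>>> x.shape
(7, 37, 7)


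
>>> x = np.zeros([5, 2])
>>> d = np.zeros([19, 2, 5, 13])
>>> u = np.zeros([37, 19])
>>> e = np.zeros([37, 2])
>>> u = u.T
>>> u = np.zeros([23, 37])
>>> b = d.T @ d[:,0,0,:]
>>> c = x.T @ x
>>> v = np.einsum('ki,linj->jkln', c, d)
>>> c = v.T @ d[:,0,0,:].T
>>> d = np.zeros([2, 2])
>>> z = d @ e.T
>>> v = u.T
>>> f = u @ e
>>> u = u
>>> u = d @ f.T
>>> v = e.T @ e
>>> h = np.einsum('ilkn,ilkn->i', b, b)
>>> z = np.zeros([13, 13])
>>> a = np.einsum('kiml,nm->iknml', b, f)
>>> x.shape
(5, 2)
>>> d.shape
(2, 2)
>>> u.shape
(2, 23)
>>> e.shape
(37, 2)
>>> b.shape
(13, 5, 2, 13)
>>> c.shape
(5, 19, 2, 19)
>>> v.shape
(2, 2)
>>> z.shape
(13, 13)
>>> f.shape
(23, 2)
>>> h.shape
(13,)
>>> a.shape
(5, 13, 23, 2, 13)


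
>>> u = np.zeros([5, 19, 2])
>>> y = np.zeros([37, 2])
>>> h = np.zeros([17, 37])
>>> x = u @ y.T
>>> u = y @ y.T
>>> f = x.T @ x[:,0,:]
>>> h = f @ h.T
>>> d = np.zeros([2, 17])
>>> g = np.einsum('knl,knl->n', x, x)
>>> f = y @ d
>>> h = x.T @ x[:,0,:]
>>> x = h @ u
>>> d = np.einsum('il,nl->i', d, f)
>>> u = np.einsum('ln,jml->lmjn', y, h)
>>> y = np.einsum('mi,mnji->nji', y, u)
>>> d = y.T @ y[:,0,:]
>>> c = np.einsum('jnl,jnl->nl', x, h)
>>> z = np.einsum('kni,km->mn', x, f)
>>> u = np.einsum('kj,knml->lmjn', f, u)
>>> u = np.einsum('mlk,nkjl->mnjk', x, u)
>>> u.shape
(37, 2, 17, 37)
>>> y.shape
(19, 37, 2)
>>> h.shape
(37, 19, 37)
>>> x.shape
(37, 19, 37)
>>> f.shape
(37, 17)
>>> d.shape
(2, 37, 2)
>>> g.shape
(19,)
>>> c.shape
(19, 37)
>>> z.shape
(17, 19)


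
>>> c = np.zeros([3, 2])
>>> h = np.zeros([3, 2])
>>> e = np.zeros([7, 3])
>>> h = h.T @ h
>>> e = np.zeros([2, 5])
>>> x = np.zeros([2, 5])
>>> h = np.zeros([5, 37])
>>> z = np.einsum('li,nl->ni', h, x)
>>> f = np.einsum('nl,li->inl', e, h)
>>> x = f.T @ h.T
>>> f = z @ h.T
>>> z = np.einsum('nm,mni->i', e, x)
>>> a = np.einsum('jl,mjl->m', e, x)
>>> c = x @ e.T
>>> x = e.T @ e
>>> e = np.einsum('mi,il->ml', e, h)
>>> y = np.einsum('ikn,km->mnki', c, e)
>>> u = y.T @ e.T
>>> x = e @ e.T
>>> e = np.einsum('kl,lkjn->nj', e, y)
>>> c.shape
(5, 2, 2)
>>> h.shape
(5, 37)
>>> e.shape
(5, 2)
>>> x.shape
(2, 2)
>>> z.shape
(5,)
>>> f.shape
(2, 5)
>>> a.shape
(5,)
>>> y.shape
(37, 2, 2, 5)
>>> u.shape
(5, 2, 2, 2)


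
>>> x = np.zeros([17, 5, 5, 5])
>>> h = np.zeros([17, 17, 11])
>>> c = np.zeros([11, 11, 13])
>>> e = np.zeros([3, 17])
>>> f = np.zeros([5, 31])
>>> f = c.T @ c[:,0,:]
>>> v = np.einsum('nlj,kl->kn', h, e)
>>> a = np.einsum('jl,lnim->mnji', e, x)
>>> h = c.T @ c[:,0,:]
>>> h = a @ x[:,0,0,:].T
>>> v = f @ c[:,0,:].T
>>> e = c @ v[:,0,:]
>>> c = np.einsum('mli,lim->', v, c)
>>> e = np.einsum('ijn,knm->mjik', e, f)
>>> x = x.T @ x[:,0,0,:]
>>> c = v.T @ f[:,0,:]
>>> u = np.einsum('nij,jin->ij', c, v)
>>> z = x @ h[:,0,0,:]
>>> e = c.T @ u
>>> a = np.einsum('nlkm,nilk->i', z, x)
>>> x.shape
(5, 5, 5, 5)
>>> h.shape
(5, 5, 3, 17)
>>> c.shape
(11, 11, 13)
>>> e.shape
(13, 11, 13)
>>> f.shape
(13, 11, 13)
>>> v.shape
(13, 11, 11)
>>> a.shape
(5,)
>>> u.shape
(11, 13)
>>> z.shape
(5, 5, 5, 17)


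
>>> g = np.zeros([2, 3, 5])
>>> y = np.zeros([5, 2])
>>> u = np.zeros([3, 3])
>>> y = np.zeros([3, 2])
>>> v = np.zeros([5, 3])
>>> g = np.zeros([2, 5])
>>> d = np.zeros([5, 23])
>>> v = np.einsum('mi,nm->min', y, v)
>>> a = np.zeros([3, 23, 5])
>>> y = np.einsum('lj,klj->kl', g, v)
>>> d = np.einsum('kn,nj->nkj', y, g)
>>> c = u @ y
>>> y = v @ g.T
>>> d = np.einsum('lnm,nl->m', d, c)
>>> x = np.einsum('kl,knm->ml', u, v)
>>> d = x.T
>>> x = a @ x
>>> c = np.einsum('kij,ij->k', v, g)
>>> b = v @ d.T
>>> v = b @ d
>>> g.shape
(2, 5)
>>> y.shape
(3, 2, 2)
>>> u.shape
(3, 3)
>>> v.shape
(3, 2, 5)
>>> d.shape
(3, 5)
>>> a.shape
(3, 23, 5)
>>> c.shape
(3,)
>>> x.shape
(3, 23, 3)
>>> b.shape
(3, 2, 3)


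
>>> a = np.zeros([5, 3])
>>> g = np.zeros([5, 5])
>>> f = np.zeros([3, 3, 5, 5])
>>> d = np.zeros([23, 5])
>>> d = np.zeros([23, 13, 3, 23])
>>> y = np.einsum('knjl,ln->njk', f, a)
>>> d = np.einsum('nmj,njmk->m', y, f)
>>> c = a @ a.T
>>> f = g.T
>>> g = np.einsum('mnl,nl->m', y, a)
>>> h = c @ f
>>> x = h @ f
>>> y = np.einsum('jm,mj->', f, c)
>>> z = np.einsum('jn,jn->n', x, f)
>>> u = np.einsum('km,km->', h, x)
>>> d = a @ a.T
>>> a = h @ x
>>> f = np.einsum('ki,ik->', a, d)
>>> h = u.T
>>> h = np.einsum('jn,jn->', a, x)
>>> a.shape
(5, 5)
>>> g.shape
(3,)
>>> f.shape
()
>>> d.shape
(5, 5)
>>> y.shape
()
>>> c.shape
(5, 5)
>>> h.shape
()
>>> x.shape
(5, 5)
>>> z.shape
(5,)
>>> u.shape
()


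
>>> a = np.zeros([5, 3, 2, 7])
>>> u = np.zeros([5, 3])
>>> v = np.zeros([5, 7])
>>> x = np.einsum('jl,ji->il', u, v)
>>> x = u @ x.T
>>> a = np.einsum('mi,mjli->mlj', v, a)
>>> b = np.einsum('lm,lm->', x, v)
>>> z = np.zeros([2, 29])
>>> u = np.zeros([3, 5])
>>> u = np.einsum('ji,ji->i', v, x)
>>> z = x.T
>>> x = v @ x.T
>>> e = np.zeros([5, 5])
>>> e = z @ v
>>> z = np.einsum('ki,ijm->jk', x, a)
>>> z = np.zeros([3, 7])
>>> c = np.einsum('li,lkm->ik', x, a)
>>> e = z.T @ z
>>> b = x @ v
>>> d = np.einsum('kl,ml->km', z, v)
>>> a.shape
(5, 2, 3)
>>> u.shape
(7,)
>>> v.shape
(5, 7)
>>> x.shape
(5, 5)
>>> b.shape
(5, 7)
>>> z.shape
(3, 7)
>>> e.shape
(7, 7)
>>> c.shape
(5, 2)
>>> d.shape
(3, 5)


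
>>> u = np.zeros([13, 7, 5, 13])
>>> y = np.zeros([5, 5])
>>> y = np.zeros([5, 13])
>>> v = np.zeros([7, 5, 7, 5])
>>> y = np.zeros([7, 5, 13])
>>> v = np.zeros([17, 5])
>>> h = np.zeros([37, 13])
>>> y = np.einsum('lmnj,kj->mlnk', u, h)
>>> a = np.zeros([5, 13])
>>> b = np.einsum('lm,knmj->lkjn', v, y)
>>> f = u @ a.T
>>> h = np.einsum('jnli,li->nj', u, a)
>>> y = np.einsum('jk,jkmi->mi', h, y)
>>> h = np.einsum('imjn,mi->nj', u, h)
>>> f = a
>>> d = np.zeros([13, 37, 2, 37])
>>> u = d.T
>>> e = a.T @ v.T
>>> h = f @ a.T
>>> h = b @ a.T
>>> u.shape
(37, 2, 37, 13)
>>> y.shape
(5, 37)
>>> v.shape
(17, 5)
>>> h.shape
(17, 7, 37, 5)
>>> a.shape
(5, 13)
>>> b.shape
(17, 7, 37, 13)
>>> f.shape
(5, 13)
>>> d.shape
(13, 37, 2, 37)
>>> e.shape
(13, 17)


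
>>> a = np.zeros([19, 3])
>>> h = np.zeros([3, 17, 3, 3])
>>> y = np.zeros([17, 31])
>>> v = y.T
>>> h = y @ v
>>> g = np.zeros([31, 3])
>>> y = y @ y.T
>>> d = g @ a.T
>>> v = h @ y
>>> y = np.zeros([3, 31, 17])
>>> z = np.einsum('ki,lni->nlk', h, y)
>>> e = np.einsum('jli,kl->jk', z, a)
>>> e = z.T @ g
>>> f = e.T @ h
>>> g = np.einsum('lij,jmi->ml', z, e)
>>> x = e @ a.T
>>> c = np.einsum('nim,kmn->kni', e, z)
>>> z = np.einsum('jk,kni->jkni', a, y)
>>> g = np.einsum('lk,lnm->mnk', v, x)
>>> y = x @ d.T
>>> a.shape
(19, 3)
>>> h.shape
(17, 17)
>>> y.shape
(17, 3, 31)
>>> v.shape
(17, 17)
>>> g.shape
(19, 3, 17)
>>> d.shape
(31, 19)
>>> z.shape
(19, 3, 31, 17)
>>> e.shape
(17, 3, 3)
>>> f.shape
(3, 3, 17)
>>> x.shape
(17, 3, 19)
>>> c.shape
(31, 17, 3)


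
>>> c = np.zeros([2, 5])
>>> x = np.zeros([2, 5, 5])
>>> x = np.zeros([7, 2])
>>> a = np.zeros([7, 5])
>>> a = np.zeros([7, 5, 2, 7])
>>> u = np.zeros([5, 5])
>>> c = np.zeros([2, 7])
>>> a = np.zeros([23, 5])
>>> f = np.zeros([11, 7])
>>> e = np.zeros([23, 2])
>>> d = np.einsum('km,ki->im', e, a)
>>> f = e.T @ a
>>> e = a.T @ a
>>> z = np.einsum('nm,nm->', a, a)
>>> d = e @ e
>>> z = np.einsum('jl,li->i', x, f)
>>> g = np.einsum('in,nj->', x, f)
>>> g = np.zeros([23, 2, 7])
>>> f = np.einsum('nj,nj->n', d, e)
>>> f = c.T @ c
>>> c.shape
(2, 7)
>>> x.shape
(7, 2)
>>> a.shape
(23, 5)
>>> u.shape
(5, 5)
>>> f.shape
(7, 7)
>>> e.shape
(5, 5)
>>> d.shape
(5, 5)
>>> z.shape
(5,)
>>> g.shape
(23, 2, 7)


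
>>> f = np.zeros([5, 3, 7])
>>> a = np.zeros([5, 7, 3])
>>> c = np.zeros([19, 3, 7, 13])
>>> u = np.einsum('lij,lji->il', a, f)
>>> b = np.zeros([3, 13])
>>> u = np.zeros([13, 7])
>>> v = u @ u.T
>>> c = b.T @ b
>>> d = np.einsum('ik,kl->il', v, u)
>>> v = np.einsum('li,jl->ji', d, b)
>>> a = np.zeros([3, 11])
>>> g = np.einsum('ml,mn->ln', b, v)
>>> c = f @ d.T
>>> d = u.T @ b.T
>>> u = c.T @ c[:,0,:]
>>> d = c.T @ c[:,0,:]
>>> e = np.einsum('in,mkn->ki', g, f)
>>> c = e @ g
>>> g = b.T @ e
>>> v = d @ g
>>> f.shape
(5, 3, 7)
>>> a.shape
(3, 11)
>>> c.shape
(3, 7)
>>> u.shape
(13, 3, 13)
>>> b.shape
(3, 13)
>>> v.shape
(13, 3, 13)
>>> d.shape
(13, 3, 13)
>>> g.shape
(13, 13)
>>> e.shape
(3, 13)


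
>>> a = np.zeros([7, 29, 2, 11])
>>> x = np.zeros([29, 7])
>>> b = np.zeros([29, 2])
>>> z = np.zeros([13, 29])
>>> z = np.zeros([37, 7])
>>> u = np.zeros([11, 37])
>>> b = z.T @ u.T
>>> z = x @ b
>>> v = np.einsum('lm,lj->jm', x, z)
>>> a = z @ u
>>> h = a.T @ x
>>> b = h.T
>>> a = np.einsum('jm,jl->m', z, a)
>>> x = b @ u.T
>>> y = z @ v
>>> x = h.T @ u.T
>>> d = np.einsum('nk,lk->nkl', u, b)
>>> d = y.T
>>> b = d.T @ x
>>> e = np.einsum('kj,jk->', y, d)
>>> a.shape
(11,)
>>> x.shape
(7, 11)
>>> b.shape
(29, 11)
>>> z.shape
(29, 11)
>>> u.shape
(11, 37)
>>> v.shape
(11, 7)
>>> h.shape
(37, 7)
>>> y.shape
(29, 7)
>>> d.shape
(7, 29)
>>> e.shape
()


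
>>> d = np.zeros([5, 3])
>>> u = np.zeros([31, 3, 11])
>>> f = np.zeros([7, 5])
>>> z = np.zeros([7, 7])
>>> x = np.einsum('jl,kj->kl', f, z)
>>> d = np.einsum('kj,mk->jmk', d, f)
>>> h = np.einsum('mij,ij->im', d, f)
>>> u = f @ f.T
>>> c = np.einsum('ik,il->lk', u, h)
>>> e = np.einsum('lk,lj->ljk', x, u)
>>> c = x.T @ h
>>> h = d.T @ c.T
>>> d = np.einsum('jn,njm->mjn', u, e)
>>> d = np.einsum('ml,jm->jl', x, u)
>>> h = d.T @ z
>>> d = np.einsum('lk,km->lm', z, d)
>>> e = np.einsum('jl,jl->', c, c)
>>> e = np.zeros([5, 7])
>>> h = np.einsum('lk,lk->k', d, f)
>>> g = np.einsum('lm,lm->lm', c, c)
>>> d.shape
(7, 5)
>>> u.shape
(7, 7)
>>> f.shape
(7, 5)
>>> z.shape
(7, 7)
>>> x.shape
(7, 5)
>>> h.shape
(5,)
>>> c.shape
(5, 3)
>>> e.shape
(5, 7)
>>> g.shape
(5, 3)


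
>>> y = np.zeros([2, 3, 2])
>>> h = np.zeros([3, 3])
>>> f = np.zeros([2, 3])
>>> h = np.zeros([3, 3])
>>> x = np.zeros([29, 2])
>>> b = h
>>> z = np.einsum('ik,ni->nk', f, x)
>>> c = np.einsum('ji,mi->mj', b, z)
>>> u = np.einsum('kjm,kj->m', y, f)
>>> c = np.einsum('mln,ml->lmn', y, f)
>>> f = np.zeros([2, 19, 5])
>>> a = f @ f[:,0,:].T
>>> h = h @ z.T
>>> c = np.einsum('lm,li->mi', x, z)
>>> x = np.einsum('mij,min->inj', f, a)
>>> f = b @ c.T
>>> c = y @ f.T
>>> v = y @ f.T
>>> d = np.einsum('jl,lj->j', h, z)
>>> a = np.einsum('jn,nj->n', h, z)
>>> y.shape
(2, 3, 2)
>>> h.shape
(3, 29)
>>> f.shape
(3, 2)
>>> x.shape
(19, 2, 5)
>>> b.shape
(3, 3)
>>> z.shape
(29, 3)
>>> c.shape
(2, 3, 3)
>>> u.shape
(2,)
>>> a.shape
(29,)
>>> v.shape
(2, 3, 3)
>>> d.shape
(3,)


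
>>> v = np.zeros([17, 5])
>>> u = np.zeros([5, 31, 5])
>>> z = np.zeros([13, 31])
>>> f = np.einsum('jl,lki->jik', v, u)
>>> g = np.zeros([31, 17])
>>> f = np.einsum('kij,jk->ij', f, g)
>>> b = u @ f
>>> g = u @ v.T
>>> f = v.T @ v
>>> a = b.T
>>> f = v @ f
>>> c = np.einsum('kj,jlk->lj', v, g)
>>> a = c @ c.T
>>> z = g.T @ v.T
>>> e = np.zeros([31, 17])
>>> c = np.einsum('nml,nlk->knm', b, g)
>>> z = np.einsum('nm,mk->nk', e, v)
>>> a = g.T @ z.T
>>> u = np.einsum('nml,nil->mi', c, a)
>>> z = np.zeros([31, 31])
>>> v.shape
(17, 5)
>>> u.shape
(5, 31)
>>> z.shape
(31, 31)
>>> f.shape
(17, 5)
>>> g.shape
(5, 31, 17)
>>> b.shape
(5, 31, 31)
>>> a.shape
(17, 31, 31)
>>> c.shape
(17, 5, 31)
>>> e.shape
(31, 17)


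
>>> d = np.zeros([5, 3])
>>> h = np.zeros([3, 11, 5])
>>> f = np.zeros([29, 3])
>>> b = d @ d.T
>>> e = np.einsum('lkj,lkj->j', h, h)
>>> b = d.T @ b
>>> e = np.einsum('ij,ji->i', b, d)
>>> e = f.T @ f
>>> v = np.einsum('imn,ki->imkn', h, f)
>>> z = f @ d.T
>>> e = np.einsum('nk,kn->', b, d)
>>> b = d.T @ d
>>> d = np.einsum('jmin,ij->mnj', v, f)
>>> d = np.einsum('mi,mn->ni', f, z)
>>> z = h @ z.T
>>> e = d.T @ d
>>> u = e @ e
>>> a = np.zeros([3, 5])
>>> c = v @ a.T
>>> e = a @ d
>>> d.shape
(5, 3)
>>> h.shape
(3, 11, 5)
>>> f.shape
(29, 3)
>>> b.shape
(3, 3)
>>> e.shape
(3, 3)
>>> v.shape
(3, 11, 29, 5)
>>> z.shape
(3, 11, 29)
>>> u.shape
(3, 3)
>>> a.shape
(3, 5)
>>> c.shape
(3, 11, 29, 3)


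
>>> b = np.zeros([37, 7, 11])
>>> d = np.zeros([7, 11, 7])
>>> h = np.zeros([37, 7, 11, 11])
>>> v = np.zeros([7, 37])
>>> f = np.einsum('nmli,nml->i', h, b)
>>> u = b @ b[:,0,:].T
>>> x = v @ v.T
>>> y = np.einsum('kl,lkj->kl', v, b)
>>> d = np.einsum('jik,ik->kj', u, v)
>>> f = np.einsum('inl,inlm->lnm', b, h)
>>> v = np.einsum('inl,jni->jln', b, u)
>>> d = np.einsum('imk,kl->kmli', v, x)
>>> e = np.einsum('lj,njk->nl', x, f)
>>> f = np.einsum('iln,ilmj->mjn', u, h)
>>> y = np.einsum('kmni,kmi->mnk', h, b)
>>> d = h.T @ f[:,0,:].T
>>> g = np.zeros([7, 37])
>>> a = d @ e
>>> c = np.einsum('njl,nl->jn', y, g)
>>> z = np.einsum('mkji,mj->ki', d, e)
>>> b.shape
(37, 7, 11)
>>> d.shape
(11, 11, 7, 11)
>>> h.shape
(37, 7, 11, 11)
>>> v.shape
(37, 11, 7)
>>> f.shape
(11, 11, 37)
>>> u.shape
(37, 7, 37)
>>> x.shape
(7, 7)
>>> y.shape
(7, 11, 37)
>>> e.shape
(11, 7)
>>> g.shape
(7, 37)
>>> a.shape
(11, 11, 7, 7)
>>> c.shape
(11, 7)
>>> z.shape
(11, 11)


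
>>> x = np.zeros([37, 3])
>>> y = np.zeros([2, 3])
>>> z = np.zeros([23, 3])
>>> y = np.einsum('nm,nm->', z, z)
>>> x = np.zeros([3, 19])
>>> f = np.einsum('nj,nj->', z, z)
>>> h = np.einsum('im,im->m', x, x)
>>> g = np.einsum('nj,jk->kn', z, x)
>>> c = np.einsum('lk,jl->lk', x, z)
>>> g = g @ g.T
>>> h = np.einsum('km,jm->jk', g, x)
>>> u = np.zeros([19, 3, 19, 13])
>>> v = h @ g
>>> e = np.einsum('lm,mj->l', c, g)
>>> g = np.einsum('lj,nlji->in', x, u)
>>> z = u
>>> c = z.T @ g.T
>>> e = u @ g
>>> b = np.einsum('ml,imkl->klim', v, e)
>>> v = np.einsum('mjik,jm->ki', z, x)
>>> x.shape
(3, 19)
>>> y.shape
()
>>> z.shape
(19, 3, 19, 13)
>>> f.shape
()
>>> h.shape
(3, 19)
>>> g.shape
(13, 19)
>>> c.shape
(13, 19, 3, 13)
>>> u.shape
(19, 3, 19, 13)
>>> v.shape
(13, 19)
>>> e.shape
(19, 3, 19, 19)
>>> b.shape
(19, 19, 19, 3)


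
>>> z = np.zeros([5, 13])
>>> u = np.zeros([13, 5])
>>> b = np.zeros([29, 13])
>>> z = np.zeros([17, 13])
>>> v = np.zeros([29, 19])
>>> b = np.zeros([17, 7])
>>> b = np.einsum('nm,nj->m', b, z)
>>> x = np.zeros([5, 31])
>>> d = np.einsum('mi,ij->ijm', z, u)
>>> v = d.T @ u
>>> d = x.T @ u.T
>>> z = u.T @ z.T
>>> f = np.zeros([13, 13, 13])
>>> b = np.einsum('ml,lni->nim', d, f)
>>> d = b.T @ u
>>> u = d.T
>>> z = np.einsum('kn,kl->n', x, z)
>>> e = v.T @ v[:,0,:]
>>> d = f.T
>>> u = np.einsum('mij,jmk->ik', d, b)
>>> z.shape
(31,)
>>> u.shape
(13, 31)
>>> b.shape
(13, 13, 31)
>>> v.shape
(17, 5, 5)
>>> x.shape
(5, 31)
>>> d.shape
(13, 13, 13)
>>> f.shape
(13, 13, 13)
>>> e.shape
(5, 5, 5)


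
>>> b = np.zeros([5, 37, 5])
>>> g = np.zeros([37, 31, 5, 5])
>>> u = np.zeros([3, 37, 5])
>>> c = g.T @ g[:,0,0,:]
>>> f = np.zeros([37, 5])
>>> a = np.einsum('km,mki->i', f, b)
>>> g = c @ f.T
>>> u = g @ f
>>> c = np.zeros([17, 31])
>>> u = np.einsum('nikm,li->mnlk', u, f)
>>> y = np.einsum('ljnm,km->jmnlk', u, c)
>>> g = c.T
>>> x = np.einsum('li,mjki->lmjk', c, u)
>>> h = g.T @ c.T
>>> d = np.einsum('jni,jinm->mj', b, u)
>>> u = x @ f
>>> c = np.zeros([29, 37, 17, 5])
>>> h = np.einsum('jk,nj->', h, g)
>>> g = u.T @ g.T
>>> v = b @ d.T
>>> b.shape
(5, 37, 5)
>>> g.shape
(5, 5, 5, 31)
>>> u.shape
(17, 5, 5, 5)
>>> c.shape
(29, 37, 17, 5)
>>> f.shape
(37, 5)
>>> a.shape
(5,)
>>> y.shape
(5, 31, 37, 5, 17)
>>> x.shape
(17, 5, 5, 37)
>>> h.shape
()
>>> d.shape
(31, 5)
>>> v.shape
(5, 37, 31)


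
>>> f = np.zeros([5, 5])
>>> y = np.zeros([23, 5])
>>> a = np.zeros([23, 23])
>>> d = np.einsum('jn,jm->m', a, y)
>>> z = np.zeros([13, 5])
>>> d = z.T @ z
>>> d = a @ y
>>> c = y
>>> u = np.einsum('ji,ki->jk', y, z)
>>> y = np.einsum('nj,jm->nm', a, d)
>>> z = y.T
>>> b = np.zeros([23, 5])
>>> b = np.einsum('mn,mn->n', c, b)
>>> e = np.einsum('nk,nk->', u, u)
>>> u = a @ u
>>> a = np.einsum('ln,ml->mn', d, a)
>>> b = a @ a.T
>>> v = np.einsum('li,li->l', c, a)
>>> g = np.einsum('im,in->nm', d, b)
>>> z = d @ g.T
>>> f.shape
(5, 5)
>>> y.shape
(23, 5)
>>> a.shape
(23, 5)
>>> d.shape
(23, 5)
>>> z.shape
(23, 23)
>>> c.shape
(23, 5)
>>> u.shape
(23, 13)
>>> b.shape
(23, 23)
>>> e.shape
()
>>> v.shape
(23,)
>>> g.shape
(23, 5)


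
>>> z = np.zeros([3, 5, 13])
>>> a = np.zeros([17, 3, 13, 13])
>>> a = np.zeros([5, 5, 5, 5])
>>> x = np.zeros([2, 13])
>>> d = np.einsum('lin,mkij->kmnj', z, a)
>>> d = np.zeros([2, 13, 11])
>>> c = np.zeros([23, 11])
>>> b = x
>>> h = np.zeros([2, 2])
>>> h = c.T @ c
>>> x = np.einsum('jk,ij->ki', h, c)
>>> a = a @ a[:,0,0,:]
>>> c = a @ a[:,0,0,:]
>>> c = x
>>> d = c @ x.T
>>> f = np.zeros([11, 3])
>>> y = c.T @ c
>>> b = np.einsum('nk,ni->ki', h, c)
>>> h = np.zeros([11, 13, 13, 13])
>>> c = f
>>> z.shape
(3, 5, 13)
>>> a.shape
(5, 5, 5, 5)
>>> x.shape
(11, 23)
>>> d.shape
(11, 11)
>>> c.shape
(11, 3)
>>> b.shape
(11, 23)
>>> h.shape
(11, 13, 13, 13)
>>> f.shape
(11, 3)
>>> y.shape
(23, 23)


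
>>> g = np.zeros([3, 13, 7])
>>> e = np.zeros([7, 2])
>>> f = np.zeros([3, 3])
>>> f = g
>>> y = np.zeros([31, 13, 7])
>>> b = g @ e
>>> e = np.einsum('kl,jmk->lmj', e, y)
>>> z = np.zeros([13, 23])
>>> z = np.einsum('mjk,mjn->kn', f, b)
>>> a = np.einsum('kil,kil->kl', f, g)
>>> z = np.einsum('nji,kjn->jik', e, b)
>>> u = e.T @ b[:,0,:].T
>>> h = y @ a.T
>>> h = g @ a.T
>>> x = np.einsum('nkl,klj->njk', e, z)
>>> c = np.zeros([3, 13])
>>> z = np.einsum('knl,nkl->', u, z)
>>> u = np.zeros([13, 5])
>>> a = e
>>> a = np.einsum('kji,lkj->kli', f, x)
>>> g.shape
(3, 13, 7)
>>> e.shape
(2, 13, 31)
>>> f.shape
(3, 13, 7)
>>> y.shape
(31, 13, 7)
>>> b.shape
(3, 13, 2)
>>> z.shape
()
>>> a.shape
(3, 2, 7)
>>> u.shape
(13, 5)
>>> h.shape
(3, 13, 3)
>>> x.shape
(2, 3, 13)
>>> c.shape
(3, 13)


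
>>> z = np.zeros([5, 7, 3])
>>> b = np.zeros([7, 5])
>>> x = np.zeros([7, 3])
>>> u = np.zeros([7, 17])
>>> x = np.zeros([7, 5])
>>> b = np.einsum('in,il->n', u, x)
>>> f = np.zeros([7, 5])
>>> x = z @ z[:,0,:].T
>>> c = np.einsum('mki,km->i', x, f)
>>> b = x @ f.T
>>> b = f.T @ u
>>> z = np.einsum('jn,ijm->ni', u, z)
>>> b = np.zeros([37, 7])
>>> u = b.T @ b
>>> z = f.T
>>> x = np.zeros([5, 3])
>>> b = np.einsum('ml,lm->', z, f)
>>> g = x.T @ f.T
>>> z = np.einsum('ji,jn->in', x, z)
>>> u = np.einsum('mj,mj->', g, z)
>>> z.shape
(3, 7)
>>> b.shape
()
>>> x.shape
(5, 3)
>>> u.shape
()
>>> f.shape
(7, 5)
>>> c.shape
(5,)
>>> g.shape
(3, 7)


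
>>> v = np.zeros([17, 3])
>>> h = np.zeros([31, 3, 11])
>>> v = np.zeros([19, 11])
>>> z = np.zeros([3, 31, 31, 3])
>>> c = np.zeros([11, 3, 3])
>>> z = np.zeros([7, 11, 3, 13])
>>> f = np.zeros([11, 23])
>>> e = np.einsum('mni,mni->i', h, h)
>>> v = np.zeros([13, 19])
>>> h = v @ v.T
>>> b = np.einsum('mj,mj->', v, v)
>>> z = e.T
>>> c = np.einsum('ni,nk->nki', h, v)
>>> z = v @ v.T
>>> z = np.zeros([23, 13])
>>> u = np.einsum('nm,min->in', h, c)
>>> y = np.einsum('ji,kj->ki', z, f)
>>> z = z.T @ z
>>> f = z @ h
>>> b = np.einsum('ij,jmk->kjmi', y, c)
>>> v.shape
(13, 19)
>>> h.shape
(13, 13)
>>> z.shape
(13, 13)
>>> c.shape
(13, 19, 13)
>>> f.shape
(13, 13)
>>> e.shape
(11,)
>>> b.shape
(13, 13, 19, 11)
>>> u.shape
(19, 13)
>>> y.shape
(11, 13)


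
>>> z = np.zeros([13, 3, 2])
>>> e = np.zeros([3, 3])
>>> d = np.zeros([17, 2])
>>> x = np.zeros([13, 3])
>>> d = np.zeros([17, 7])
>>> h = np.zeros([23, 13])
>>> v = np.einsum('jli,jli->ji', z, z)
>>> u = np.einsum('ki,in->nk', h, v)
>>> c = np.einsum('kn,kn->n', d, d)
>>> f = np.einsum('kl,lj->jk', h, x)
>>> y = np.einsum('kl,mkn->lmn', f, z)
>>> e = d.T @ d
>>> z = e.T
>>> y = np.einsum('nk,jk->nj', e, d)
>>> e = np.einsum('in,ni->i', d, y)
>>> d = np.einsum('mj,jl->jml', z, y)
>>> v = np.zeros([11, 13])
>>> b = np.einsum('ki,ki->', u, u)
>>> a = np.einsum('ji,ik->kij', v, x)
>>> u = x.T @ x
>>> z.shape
(7, 7)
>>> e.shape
(17,)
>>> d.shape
(7, 7, 17)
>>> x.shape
(13, 3)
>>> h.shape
(23, 13)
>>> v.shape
(11, 13)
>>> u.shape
(3, 3)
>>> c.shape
(7,)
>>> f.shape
(3, 23)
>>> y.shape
(7, 17)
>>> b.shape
()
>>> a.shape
(3, 13, 11)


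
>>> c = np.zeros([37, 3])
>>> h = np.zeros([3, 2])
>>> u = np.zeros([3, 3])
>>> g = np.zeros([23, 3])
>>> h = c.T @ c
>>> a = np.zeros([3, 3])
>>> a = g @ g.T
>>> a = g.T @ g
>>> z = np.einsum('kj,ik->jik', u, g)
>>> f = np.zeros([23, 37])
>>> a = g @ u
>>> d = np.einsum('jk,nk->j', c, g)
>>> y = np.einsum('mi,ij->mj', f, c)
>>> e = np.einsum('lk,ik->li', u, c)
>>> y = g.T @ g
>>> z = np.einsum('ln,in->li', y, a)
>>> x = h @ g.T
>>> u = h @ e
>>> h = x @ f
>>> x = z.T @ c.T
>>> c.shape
(37, 3)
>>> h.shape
(3, 37)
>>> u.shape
(3, 37)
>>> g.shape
(23, 3)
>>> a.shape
(23, 3)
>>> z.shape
(3, 23)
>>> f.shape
(23, 37)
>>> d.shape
(37,)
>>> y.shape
(3, 3)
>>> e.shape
(3, 37)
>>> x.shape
(23, 37)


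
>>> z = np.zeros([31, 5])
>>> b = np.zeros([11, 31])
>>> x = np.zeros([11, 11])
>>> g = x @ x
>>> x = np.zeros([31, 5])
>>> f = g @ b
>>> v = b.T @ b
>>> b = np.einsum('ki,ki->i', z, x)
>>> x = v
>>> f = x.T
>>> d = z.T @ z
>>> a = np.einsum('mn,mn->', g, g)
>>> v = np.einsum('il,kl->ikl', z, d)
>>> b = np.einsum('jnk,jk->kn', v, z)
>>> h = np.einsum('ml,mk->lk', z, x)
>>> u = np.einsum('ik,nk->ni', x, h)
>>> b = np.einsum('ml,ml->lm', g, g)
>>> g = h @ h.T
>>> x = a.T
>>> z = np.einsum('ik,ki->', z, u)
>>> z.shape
()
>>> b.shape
(11, 11)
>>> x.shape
()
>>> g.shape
(5, 5)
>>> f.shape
(31, 31)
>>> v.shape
(31, 5, 5)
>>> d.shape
(5, 5)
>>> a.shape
()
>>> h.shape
(5, 31)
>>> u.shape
(5, 31)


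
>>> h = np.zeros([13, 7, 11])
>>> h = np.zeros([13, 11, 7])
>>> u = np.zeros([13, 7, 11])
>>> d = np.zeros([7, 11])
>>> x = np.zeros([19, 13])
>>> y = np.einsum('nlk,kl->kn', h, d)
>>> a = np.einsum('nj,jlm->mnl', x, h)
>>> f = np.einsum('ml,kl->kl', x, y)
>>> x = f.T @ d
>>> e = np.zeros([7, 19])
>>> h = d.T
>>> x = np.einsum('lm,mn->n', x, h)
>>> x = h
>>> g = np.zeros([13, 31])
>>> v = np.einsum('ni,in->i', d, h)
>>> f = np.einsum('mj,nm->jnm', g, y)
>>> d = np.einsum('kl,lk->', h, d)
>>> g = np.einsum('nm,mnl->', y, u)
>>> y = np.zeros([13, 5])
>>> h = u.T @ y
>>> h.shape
(11, 7, 5)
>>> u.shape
(13, 7, 11)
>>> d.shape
()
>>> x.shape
(11, 7)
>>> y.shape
(13, 5)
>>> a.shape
(7, 19, 11)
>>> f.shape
(31, 7, 13)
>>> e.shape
(7, 19)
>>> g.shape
()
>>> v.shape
(11,)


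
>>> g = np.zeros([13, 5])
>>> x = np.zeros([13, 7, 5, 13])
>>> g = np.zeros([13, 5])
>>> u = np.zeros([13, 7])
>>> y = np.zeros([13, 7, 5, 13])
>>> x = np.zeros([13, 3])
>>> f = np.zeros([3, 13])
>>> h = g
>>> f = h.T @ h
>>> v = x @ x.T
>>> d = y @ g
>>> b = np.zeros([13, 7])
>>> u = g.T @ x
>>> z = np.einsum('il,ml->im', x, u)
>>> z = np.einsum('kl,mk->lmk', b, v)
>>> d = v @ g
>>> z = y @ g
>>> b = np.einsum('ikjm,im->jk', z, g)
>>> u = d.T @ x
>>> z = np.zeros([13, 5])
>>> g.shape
(13, 5)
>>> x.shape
(13, 3)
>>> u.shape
(5, 3)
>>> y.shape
(13, 7, 5, 13)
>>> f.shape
(5, 5)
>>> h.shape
(13, 5)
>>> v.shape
(13, 13)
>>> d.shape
(13, 5)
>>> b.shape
(5, 7)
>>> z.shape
(13, 5)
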